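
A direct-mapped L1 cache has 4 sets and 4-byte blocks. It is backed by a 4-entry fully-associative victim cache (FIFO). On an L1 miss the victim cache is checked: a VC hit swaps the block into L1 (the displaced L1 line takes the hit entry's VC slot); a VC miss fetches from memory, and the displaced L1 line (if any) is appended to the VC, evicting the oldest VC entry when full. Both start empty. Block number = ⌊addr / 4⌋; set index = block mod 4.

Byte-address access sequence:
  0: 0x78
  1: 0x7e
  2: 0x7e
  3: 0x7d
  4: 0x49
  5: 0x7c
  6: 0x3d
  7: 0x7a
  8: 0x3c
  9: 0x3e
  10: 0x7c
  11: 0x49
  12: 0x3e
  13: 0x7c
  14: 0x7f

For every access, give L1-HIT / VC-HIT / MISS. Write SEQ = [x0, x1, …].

0: 0x78 (blk 30, set 2) → MISS  vc=[]
1: 0x7e (blk 31, set 3) → MISS  vc=[]
2: 0x7e (blk 31, set 3) → L1-HIT  vc=[]
3: 0x7d (blk 31, set 3) → L1-HIT  vc=[]
4: 0x49 (blk 18, set 2) → MISS  vc=[30]
5: 0x7c (blk 31, set 3) → L1-HIT  vc=[30]
6: 0x3d (blk 15, set 3) → MISS  vc=[30, 31]
7: 0x7a (blk 30, set 2) → VC-HIT  vc=[18, 31]
8: 0x3c (blk 15, set 3) → L1-HIT  vc=[18, 31]
9: 0x3e (blk 15, set 3) → L1-HIT  vc=[18, 31]
10: 0x7c (blk 31, set 3) → VC-HIT  vc=[18, 15]
11: 0x49 (blk 18, set 2) → VC-HIT  vc=[30, 15]
12: 0x3e (blk 15, set 3) → VC-HIT  vc=[30, 31]
13: 0x7c (blk 31, set 3) → VC-HIT  vc=[30, 15]
14: 0x7f (blk 31, set 3) → L1-HIT  vc=[30, 15]

SEQ = [MISS, MISS, L1-HIT, L1-HIT, MISS, L1-HIT, MISS, VC-HIT, L1-HIT, L1-HIT, VC-HIT, VC-HIT, VC-HIT, VC-HIT, L1-HIT]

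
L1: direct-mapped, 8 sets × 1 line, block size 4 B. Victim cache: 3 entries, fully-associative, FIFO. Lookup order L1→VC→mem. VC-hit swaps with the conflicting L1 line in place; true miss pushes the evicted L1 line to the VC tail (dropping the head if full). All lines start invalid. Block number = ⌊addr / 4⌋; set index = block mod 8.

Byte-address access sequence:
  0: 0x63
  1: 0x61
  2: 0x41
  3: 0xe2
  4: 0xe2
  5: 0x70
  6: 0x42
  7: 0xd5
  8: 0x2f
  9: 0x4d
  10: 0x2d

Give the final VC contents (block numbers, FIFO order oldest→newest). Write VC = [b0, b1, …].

#0 0x63→b24/s0 MISS; vc=[]
#1 0x61→b24/s0 L1-HIT; vc=[]
#2 0x41→b16/s0 MISS; vc=[24]
#3 0xe2→b56/s0 MISS; vc=[24,16]
#4 0xe2→b56/s0 L1-HIT; vc=[24,16]
#5 0x70→b28/s4 MISS; vc=[24,16]
#6 0x42→b16/s0 VC-HIT; vc=[24,56]
#7 0xd5→b53/s5 MISS; vc=[24,56]
#8 0x2f→b11/s3 MISS; vc=[24,56]
#9 0x4d→b19/s3 MISS; vc=[24,56,11]
#10 0x2d→b11/s3 VC-HIT; vc=[24,56,19]

VC = [24, 56, 19]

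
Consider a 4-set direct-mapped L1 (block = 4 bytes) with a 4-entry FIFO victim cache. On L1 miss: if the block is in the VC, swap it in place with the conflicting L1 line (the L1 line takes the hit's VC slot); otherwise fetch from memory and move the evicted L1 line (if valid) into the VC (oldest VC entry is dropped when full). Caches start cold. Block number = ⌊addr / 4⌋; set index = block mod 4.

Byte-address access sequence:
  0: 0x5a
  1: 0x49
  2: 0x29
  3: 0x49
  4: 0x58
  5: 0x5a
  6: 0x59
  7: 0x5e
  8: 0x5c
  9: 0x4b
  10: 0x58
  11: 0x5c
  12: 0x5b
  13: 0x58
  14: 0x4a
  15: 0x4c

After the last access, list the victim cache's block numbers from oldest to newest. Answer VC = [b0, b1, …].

VC = [22, 10, 23]

#0 0x5a→b22/s2 MISS; vc=[]
#1 0x49→b18/s2 MISS; vc=[22]
#2 0x29→b10/s2 MISS; vc=[22,18]
#3 0x49→b18/s2 VC-HIT; vc=[22,10]
#4 0x58→b22/s2 VC-HIT; vc=[18,10]
#5 0x5a→b22/s2 L1-HIT; vc=[18,10]
#6 0x59→b22/s2 L1-HIT; vc=[18,10]
#7 0x5e→b23/s3 MISS; vc=[18,10]
#8 0x5c→b23/s3 L1-HIT; vc=[18,10]
#9 0x4b→b18/s2 VC-HIT; vc=[22,10]
#10 0x58→b22/s2 VC-HIT; vc=[18,10]
#11 0x5c→b23/s3 L1-HIT; vc=[18,10]
#12 0x5b→b22/s2 L1-HIT; vc=[18,10]
#13 0x58→b22/s2 L1-HIT; vc=[18,10]
#14 0x4a→b18/s2 VC-HIT; vc=[22,10]
#15 0x4c→b19/s3 MISS; vc=[22,10,23]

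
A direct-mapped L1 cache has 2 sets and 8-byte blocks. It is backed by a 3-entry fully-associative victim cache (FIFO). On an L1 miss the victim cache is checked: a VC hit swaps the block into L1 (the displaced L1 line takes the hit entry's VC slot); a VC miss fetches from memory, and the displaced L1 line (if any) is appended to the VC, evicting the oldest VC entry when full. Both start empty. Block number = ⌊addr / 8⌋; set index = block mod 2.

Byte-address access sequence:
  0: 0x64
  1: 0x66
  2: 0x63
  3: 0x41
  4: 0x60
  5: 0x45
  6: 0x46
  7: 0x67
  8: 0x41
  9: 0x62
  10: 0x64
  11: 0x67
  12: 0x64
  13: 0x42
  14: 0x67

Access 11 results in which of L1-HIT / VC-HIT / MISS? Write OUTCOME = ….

OUTCOME = L1-HIT

#0 0x64→b12/s0 MISS; vc=[]
#1 0x66→b12/s0 L1-HIT; vc=[]
#2 0x63→b12/s0 L1-HIT; vc=[]
#3 0x41→b8/s0 MISS; vc=[12]
#4 0x60→b12/s0 VC-HIT; vc=[8]
#5 0x45→b8/s0 VC-HIT; vc=[12]
#6 0x46→b8/s0 L1-HIT; vc=[12]
#7 0x67→b12/s0 VC-HIT; vc=[8]
#8 0x41→b8/s0 VC-HIT; vc=[12]
#9 0x62→b12/s0 VC-HIT; vc=[8]
#10 0x64→b12/s0 L1-HIT; vc=[8]
#11 0x67→b12/s0 L1-HIT; vc=[8]
#12 0x64→b12/s0 L1-HIT; vc=[8]
#13 0x42→b8/s0 VC-HIT; vc=[12]
#14 0x67→b12/s0 VC-HIT; vc=[8]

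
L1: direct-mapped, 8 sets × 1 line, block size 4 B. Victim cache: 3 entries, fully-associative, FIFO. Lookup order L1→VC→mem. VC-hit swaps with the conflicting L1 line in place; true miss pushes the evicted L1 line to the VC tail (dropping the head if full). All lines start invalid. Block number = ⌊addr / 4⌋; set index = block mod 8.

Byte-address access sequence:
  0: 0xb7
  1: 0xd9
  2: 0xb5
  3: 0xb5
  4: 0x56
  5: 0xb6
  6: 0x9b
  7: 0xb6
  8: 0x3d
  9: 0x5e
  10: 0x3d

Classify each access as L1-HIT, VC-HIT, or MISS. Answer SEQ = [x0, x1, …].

  [0] addr=0xb7 blk=45 s=5: MISS | VC []
  [1] addr=0xd9 blk=54 s=6: MISS | VC []
  [2] addr=0xb5 blk=45 s=5: L1-HIT | VC []
  [3] addr=0xb5 blk=45 s=5: L1-HIT | VC []
  [4] addr=0x56 blk=21 s=5: MISS | VC [45]
  [5] addr=0xb6 blk=45 s=5: VC-HIT | VC [21]
  [6] addr=0x9b blk=38 s=6: MISS | VC [21, 54]
  [7] addr=0xb6 blk=45 s=5: L1-HIT | VC [21, 54]
  [8] addr=0x3d blk=15 s=7: MISS | VC [21, 54]
  [9] addr=0x5e blk=23 s=7: MISS | VC [21, 54, 15]
  [10] addr=0x3d blk=15 s=7: VC-HIT | VC [21, 54, 23]

SEQ = [MISS, MISS, L1-HIT, L1-HIT, MISS, VC-HIT, MISS, L1-HIT, MISS, MISS, VC-HIT]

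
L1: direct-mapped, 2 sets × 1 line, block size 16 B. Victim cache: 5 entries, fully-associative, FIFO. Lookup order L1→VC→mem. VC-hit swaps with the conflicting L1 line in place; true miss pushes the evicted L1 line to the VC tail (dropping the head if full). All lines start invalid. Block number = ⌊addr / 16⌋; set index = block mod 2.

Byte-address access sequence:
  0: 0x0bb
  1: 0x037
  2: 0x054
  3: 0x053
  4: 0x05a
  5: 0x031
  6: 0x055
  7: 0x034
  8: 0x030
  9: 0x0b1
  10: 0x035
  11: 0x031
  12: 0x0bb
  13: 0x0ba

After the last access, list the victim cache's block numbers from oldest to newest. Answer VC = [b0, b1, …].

#0 0xbb→b11/s1 MISS; vc=[]
#1 0x37→b3/s1 MISS; vc=[11]
#2 0x54→b5/s1 MISS; vc=[11,3]
#3 0x53→b5/s1 L1-HIT; vc=[11,3]
#4 0x5a→b5/s1 L1-HIT; vc=[11,3]
#5 0x31→b3/s1 VC-HIT; vc=[11,5]
#6 0x55→b5/s1 VC-HIT; vc=[11,3]
#7 0x34→b3/s1 VC-HIT; vc=[11,5]
#8 0x30→b3/s1 L1-HIT; vc=[11,5]
#9 0xb1→b11/s1 VC-HIT; vc=[3,5]
#10 0x35→b3/s1 VC-HIT; vc=[11,5]
#11 0x31→b3/s1 L1-HIT; vc=[11,5]
#12 0xbb→b11/s1 VC-HIT; vc=[3,5]
#13 0xba→b11/s1 L1-HIT; vc=[3,5]

VC = [3, 5]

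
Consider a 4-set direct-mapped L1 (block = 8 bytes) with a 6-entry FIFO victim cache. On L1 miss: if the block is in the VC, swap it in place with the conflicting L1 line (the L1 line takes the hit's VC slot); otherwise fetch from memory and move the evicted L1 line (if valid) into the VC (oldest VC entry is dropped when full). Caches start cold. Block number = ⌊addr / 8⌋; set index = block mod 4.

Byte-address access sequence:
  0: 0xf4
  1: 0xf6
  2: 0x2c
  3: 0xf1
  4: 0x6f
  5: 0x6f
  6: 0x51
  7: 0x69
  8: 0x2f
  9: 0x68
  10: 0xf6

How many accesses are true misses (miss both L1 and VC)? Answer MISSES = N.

0: 0xf4 (blk 30, set 2) → MISS  vc=[]
1: 0xf6 (blk 30, set 2) → L1-HIT  vc=[]
2: 0x2c (blk 5, set 1) → MISS  vc=[]
3: 0xf1 (blk 30, set 2) → L1-HIT  vc=[]
4: 0x6f (blk 13, set 1) → MISS  vc=[5]
5: 0x6f (blk 13, set 1) → L1-HIT  vc=[5]
6: 0x51 (blk 10, set 2) → MISS  vc=[5, 30]
7: 0x69 (blk 13, set 1) → L1-HIT  vc=[5, 30]
8: 0x2f (blk 5, set 1) → VC-HIT  vc=[13, 30]
9: 0x68 (blk 13, set 1) → VC-HIT  vc=[5, 30]
10: 0xf6 (blk 30, set 2) → VC-HIT  vc=[5, 10]

MISSES = 4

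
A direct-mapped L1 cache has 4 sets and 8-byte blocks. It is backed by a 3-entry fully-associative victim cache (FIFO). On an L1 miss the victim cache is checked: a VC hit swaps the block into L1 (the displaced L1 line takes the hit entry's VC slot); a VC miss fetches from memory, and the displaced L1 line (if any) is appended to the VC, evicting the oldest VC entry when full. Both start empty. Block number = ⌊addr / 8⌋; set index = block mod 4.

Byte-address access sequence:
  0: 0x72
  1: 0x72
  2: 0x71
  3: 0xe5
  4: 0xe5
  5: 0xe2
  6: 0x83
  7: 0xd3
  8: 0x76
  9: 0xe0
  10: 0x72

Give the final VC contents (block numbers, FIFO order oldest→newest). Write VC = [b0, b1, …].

  [0] addr=0x72 blk=14 s=2: MISS | VC []
  [1] addr=0x72 blk=14 s=2: L1-HIT | VC []
  [2] addr=0x71 blk=14 s=2: L1-HIT | VC []
  [3] addr=0xe5 blk=28 s=0: MISS | VC []
  [4] addr=0xe5 blk=28 s=0: L1-HIT | VC []
  [5] addr=0xe2 blk=28 s=0: L1-HIT | VC []
  [6] addr=0x83 blk=16 s=0: MISS | VC [28]
  [7] addr=0xd3 blk=26 s=2: MISS | VC [28, 14]
  [8] addr=0x76 blk=14 s=2: VC-HIT | VC [28, 26]
  [9] addr=0xe0 blk=28 s=0: VC-HIT | VC [16, 26]
  [10] addr=0x72 blk=14 s=2: L1-HIT | VC [16, 26]

VC = [16, 26]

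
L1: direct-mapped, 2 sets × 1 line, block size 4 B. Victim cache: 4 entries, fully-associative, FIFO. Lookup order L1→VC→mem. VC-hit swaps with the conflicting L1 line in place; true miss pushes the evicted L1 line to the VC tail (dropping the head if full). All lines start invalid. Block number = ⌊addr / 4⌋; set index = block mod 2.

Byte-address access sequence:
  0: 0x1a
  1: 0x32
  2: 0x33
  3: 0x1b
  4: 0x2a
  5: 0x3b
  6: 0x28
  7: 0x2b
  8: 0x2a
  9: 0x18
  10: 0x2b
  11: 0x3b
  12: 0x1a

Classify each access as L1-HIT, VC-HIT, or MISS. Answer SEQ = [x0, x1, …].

0: 0x1a (blk 6, set 0) → MISS  vc=[]
1: 0x32 (blk 12, set 0) → MISS  vc=[6]
2: 0x33 (blk 12, set 0) → L1-HIT  vc=[6]
3: 0x1b (blk 6, set 0) → VC-HIT  vc=[12]
4: 0x2a (blk 10, set 0) → MISS  vc=[12, 6]
5: 0x3b (blk 14, set 0) → MISS  vc=[12, 6, 10]
6: 0x28 (blk 10, set 0) → VC-HIT  vc=[12, 6, 14]
7: 0x2b (blk 10, set 0) → L1-HIT  vc=[12, 6, 14]
8: 0x2a (blk 10, set 0) → L1-HIT  vc=[12, 6, 14]
9: 0x18 (blk 6, set 0) → VC-HIT  vc=[12, 10, 14]
10: 0x2b (blk 10, set 0) → VC-HIT  vc=[12, 6, 14]
11: 0x3b (blk 14, set 0) → VC-HIT  vc=[12, 6, 10]
12: 0x1a (blk 6, set 0) → VC-HIT  vc=[12, 14, 10]

SEQ = [MISS, MISS, L1-HIT, VC-HIT, MISS, MISS, VC-HIT, L1-HIT, L1-HIT, VC-HIT, VC-HIT, VC-HIT, VC-HIT]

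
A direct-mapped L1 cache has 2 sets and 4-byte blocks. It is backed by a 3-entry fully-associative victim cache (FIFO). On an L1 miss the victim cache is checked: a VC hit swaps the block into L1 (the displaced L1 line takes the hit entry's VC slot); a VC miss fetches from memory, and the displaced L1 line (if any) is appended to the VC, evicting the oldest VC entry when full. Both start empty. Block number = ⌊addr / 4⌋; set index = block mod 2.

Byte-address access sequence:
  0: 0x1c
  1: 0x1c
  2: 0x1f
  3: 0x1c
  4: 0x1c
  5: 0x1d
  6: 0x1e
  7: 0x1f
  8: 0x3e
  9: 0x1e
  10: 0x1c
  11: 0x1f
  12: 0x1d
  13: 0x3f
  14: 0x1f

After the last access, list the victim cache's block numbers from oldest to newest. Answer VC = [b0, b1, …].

VC = [15]

#0 0x1c→b7/s1 MISS; vc=[]
#1 0x1c→b7/s1 L1-HIT; vc=[]
#2 0x1f→b7/s1 L1-HIT; vc=[]
#3 0x1c→b7/s1 L1-HIT; vc=[]
#4 0x1c→b7/s1 L1-HIT; vc=[]
#5 0x1d→b7/s1 L1-HIT; vc=[]
#6 0x1e→b7/s1 L1-HIT; vc=[]
#7 0x1f→b7/s1 L1-HIT; vc=[]
#8 0x3e→b15/s1 MISS; vc=[7]
#9 0x1e→b7/s1 VC-HIT; vc=[15]
#10 0x1c→b7/s1 L1-HIT; vc=[15]
#11 0x1f→b7/s1 L1-HIT; vc=[15]
#12 0x1d→b7/s1 L1-HIT; vc=[15]
#13 0x3f→b15/s1 VC-HIT; vc=[7]
#14 0x1f→b7/s1 VC-HIT; vc=[15]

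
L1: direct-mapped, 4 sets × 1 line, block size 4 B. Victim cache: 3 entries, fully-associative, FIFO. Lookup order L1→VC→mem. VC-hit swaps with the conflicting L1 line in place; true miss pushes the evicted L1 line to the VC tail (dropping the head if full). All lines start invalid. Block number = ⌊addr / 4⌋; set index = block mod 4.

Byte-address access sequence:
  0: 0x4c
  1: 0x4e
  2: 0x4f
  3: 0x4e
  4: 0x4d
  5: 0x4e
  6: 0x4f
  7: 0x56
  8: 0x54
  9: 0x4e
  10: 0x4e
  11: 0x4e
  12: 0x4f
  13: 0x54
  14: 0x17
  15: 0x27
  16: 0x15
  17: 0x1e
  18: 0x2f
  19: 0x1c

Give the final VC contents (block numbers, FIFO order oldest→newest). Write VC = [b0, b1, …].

VC = [9, 19, 11]

  [0] addr=0x4c blk=19 s=3: MISS | VC []
  [1] addr=0x4e blk=19 s=3: L1-HIT | VC []
  [2] addr=0x4f blk=19 s=3: L1-HIT | VC []
  [3] addr=0x4e blk=19 s=3: L1-HIT | VC []
  [4] addr=0x4d blk=19 s=3: L1-HIT | VC []
  [5] addr=0x4e blk=19 s=3: L1-HIT | VC []
  [6] addr=0x4f blk=19 s=3: L1-HIT | VC []
  [7] addr=0x56 blk=21 s=1: MISS | VC []
  [8] addr=0x54 blk=21 s=1: L1-HIT | VC []
  [9] addr=0x4e blk=19 s=3: L1-HIT | VC []
  [10] addr=0x4e blk=19 s=3: L1-HIT | VC []
  [11] addr=0x4e blk=19 s=3: L1-HIT | VC []
  [12] addr=0x4f blk=19 s=3: L1-HIT | VC []
  [13] addr=0x54 blk=21 s=1: L1-HIT | VC []
  [14] addr=0x17 blk=5 s=1: MISS | VC [21]
  [15] addr=0x27 blk=9 s=1: MISS | VC [21, 5]
  [16] addr=0x15 blk=5 s=1: VC-HIT | VC [21, 9]
  [17] addr=0x1e blk=7 s=3: MISS | VC [21, 9, 19]
  [18] addr=0x2f blk=11 s=3: MISS | VC [9, 19, 7]
  [19] addr=0x1c blk=7 s=3: VC-HIT | VC [9, 19, 11]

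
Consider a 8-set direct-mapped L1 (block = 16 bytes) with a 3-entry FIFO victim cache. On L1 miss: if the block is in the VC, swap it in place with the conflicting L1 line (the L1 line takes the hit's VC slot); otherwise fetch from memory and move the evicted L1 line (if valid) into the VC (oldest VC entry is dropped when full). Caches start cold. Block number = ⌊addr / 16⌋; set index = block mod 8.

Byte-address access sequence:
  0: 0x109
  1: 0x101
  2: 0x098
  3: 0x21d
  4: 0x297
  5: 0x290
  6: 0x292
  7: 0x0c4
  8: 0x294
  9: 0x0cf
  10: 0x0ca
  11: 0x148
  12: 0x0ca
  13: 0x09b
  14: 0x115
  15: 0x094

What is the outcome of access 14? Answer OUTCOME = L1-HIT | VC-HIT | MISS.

  [0] addr=0x109 blk=16 s=0: MISS | VC []
  [1] addr=0x101 blk=16 s=0: L1-HIT | VC []
  [2] addr=0x98 blk=9 s=1: MISS | VC []
  [3] addr=0x21d blk=33 s=1: MISS | VC [9]
  [4] addr=0x297 blk=41 s=1: MISS | VC [9, 33]
  [5] addr=0x290 blk=41 s=1: L1-HIT | VC [9, 33]
  [6] addr=0x292 blk=41 s=1: L1-HIT | VC [9, 33]
  [7] addr=0xc4 blk=12 s=4: MISS | VC [9, 33]
  [8] addr=0x294 blk=41 s=1: L1-HIT | VC [9, 33]
  [9] addr=0xcf blk=12 s=4: L1-HIT | VC [9, 33]
  [10] addr=0xca blk=12 s=4: L1-HIT | VC [9, 33]
  [11] addr=0x148 blk=20 s=4: MISS | VC [9, 33, 12]
  [12] addr=0xca blk=12 s=4: VC-HIT | VC [9, 33, 20]
  [13] addr=0x9b blk=9 s=1: VC-HIT | VC [41, 33, 20]
  [14] addr=0x115 blk=17 s=1: MISS | VC [33, 20, 9]
  [15] addr=0x94 blk=9 s=1: VC-HIT | VC [33, 20, 17]

OUTCOME = MISS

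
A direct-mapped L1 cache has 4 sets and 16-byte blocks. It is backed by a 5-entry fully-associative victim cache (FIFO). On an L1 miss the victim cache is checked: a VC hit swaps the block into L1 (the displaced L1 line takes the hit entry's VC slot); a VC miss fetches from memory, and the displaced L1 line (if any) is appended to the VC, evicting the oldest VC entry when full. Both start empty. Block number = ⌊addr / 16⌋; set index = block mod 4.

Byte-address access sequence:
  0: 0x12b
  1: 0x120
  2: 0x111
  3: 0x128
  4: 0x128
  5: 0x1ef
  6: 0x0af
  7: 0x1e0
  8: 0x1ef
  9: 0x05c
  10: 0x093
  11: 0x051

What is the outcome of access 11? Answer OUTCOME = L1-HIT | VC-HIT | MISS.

  [0] addr=0x12b blk=18 s=2: MISS | VC []
  [1] addr=0x120 blk=18 s=2: L1-HIT | VC []
  [2] addr=0x111 blk=17 s=1: MISS | VC []
  [3] addr=0x128 blk=18 s=2: L1-HIT | VC []
  [4] addr=0x128 blk=18 s=2: L1-HIT | VC []
  [5] addr=0x1ef blk=30 s=2: MISS | VC [18]
  [6] addr=0xaf blk=10 s=2: MISS | VC [18, 30]
  [7] addr=0x1e0 blk=30 s=2: VC-HIT | VC [18, 10]
  [8] addr=0x1ef blk=30 s=2: L1-HIT | VC [18, 10]
  [9] addr=0x5c blk=5 s=1: MISS | VC [18, 10, 17]
  [10] addr=0x93 blk=9 s=1: MISS | VC [18, 10, 17, 5]
  [11] addr=0x51 blk=5 s=1: VC-HIT | VC [18, 10, 17, 9]

OUTCOME = VC-HIT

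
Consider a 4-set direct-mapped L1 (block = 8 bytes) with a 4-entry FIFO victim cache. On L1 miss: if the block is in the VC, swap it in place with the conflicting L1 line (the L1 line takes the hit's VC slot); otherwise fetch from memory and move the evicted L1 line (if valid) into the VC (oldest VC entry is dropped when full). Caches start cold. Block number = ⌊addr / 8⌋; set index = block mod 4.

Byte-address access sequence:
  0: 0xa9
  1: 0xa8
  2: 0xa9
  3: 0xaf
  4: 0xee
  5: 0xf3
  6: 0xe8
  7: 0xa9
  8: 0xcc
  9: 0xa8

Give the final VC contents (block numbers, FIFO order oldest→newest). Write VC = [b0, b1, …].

VC = [29, 25]

0: 0xa9 (blk 21, set 1) → MISS  vc=[]
1: 0xa8 (blk 21, set 1) → L1-HIT  vc=[]
2: 0xa9 (blk 21, set 1) → L1-HIT  vc=[]
3: 0xaf (blk 21, set 1) → L1-HIT  vc=[]
4: 0xee (blk 29, set 1) → MISS  vc=[21]
5: 0xf3 (blk 30, set 2) → MISS  vc=[21]
6: 0xe8 (blk 29, set 1) → L1-HIT  vc=[21]
7: 0xa9 (blk 21, set 1) → VC-HIT  vc=[29]
8: 0xcc (blk 25, set 1) → MISS  vc=[29, 21]
9: 0xa8 (blk 21, set 1) → VC-HIT  vc=[29, 25]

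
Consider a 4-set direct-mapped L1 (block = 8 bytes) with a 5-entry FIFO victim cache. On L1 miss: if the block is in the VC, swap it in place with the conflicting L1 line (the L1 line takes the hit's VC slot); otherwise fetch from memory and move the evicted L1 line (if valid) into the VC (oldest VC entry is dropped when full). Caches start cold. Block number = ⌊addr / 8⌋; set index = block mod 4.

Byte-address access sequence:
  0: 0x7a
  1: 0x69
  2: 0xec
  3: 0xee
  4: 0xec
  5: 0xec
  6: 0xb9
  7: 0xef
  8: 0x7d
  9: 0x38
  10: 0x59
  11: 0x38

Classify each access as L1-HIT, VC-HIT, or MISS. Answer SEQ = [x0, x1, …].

SEQ = [MISS, MISS, MISS, L1-HIT, L1-HIT, L1-HIT, MISS, L1-HIT, VC-HIT, MISS, MISS, VC-HIT]

0: 0x7a (blk 15, set 3) → MISS  vc=[]
1: 0x69 (blk 13, set 1) → MISS  vc=[]
2: 0xec (blk 29, set 1) → MISS  vc=[13]
3: 0xee (blk 29, set 1) → L1-HIT  vc=[13]
4: 0xec (blk 29, set 1) → L1-HIT  vc=[13]
5: 0xec (blk 29, set 1) → L1-HIT  vc=[13]
6: 0xb9 (blk 23, set 3) → MISS  vc=[13, 15]
7: 0xef (blk 29, set 1) → L1-HIT  vc=[13, 15]
8: 0x7d (blk 15, set 3) → VC-HIT  vc=[13, 23]
9: 0x38 (blk 7, set 3) → MISS  vc=[13, 23, 15]
10: 0x59 (blk 11, set 3) → MISS  vc=[13, 23, 15, 7]
11: 0x38 (blk 7, set 3) → VC-HIT  vc=[13, 23, 15, 11]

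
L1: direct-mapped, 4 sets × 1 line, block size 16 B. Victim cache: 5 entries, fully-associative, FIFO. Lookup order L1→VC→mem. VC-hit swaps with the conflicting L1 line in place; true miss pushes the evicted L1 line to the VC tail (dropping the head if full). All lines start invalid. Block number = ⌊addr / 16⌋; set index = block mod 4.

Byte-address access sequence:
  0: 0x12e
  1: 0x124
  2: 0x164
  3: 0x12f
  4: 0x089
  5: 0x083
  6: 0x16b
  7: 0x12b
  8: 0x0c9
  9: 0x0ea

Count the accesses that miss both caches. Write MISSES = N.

  [0] addr=0x12e blk=18 s=2: MISS | VC []
  [1] addr=0x124 blk=18 s=2: L1-HIT | VC []
  [2] addr=0x164 blk=22 s=2: MISS | VC [18]
  [3] addr=0x12f blk=18 s=2: VC-HIT | VC [22]
  [4] addr=0x89 blk=8 s=0: MISS | VC [22]
  [5] addr=0x83 blk=8 s=0: L1-HIT | VC [22]
  [6] addr=0x16b blk=22 s=2: VC-HIT | VC [18]
  [7] addr=0x12b blk=18 s=2: VC-HIT | VC [22]
  [8] addr=0xc9 blk=12 s=0: MISS | VC [22, 8]
  [9] addr=0xea blk=14 s=2: MISS | VC [22, 8, 18]

MISSES = 5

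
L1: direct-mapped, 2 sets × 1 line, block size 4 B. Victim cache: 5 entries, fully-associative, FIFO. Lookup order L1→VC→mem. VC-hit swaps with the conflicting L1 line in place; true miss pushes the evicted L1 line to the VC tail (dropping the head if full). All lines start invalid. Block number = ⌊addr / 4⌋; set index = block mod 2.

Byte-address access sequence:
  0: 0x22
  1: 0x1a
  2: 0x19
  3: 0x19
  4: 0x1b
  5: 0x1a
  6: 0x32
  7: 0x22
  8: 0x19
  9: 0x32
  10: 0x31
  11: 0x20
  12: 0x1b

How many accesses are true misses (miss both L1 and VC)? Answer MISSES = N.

MISSES = 3

#0 0x22→b8/s0 MISS; vc=[]
#1 0x1a→b6/s0 MISS; vc=[8]
#2 0x19→b6/s0 L1-HIT; vc=[8]
#3 0x19→b6/s0 L1-HIT; vc=[8]
#4 0x1b→b6/s0 L1-HIT; vc=[8]
#5 0x1a→b6/s0 L1-HIT; vc=[8]
#6 0x32→b12/s0 MISS; vc=[8,6]
#7 0x22→b8/s0 VC-HIT; vc=[12,6]
#8 0x19→b6/s0 VC-HIT; vc=[12,8]
#9 0x32→b12/s0 VC-HIT; vc=[6,8]
#10 0x31→b12/s0 L1-HIT; vc=[6,8]
#11 0x20→b8/s0 VC-HIT; vc=[6,12]
#12 0x1b→b6/s0 VC-HIT; vc=[8,12]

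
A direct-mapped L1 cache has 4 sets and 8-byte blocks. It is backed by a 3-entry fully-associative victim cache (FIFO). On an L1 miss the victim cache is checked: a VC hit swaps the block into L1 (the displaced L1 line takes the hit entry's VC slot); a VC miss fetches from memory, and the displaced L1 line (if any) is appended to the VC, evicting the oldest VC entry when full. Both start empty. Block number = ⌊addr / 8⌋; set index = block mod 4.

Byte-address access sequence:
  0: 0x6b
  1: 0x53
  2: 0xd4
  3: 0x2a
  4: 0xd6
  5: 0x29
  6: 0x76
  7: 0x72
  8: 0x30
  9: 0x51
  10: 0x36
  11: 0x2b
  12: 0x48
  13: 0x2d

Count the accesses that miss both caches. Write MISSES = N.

MISSES = 8

0: 0x6b (blk 13, set 1) → MISS  vc=[]
1: 0x53 (blk 10, set 2) → MISS  vc=[]
2: 0xd4 (blk 26, set 2) → MISS  vc=[10]
3: 0x2a (blk 5, set 1) → MISS  vc=[10, 13]
4: 0xd6 (blk 26, set 2) → L1-HIT  vc=[10, 13]
5: 0x29 (blk 5, set 1) → L1-HIT  vc=[10, 13]
6: 0x76 (blk 14, set 2) → MISS  vc=[10, 13, 26]
7: 0x72 (blk 14, set 2) → L1-HIT  vc=[10, 13, 26]
8: 0x30 (blk 6, set 2) → MISS  vc=[13, 26, 14]
9: 0x51 (blk 10, set 2) → MISS  vc=[26, 14, 6]
10: 0x36 (blk 6, set 2) → VC-HIT  vc=[26, 14, 10]
11: 0x2b (blk 5, set 1) → L1-HIT  vc=[26, 14, 10]
12: 0x48 (blk 9, set 1) → MISS  vc=[14, 10, 5]
13: 0x2d (blk 5, set 1) → VC-HIT  vc=[14, 10, 9]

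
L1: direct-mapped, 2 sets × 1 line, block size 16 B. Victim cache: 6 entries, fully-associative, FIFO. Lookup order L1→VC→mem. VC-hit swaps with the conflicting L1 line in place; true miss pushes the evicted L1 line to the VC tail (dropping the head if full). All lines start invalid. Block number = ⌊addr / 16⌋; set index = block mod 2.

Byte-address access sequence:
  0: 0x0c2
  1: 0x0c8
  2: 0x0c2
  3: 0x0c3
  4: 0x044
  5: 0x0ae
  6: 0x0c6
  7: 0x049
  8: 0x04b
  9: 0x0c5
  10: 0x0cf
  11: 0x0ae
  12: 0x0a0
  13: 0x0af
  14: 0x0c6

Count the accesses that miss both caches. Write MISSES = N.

  [0] addr=0xc2 blk=12 s=0: MISS | VC []
  [1] addr=0xc8 blk=12 s=0: L1-HIT | VC []
  [2] addr=0xc2 blk=12 s=0: L1-HIT | VC []
  [3] addr=0xc3 blk=12 s=0: L1-HIT | VC []
  [4] addr=0x44 blk=4 s=0: MISS | VC [12]
  [5] addr=0xae blk=10 s=0: MISS | VC [12, 4]
  [6] addr=0xc6 blk=12 s=0: VC-HIT | VC [10, 4]
  [7] addr=0x49 blk=4 s=0: VC-HIT | VC [10, 12]
  [8] addr=0x4b blk=4 s=0: L1-HIT | VC [10, 12]
  [9] addr=0xc5 blk=12 s=0: VC-HIT | VC [10, 4]
  [10] addr=0xcf blk=12 s=0: L1-HIT | VC [10, 4]
  [11] addr=0xae blk=10 s=0: VC-HIT | VC [12, 4]
  [12] addr=0xa0 blk=10 s=0: L1-HIT | VC [12, 4]
  [13] addr=0xaf blk=10 s=0: L1-HIT | VC [12, 4]
  [14] addr=0xc6 blk=12 s=0: VC-HIT | VC [10, 4]

MISSES = 3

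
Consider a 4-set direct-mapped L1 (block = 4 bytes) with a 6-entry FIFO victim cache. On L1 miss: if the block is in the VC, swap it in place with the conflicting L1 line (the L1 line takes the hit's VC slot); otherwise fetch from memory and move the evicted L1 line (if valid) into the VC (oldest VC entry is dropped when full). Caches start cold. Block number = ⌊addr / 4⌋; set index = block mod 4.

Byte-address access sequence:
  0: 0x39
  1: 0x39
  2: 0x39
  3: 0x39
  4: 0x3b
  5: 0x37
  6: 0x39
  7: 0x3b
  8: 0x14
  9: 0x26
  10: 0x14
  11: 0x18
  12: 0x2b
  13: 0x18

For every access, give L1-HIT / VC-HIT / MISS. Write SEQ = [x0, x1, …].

#0 0x39→b14/s2 MISS; vc=[]
#1 0x39→b14/s2 L1-HIT; vc=[]
#2 0x39→b14/s2 L1-HIT; vc=[]
#3 0x39→b14/s2 L1-HIT; vc=[]
#4 0x3b→b14/s2 L1-HIT; vc=[]
#5 0x37→b13/s1 MISS; vc=[]
#6 0x39→b14/s2 L1-HIT; vc=[]
#7 0x3b→b14/s2 L1-HIT; vc=[]
#8 0x14→b5/s1 MISS; vc=[13]
#9 0x26→b9/s1 MISS; vc=[13,5]
#10 0x14→b5/s1 VC-HIT; vc=[13,9]
#11 0x18→b6/s2 MISS; vc=[13,9,14]
#12 0x2b→b10/s2 MISS; vc=[13,9,14,6]
#13 0x18→b6/s2 VC-HIT; vc=[13,9,14,10]

SEQ = [MISS, L1-HIT, L1-HIT, L1-HIT, L1-HIT, MISS, L1-HIT, L1-HIT, MISS, MISS, VC-HIT, MISS, MISS, VC-HIT]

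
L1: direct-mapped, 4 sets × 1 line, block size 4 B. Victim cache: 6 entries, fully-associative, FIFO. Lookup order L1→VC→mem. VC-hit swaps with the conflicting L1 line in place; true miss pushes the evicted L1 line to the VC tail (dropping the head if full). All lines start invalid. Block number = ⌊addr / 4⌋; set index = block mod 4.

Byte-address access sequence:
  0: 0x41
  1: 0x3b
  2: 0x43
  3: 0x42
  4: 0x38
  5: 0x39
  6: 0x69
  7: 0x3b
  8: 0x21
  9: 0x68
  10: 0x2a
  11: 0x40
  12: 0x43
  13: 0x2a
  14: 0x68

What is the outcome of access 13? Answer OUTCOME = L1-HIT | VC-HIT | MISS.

OUTCOME = L1-HIT

#0 0x41→b16/s0 MISS; vc=[]
#1 0x3b→b14/s2 MISS; vc=[]
#2 0x43→b16/s0 L1-HIT; vc=[]
#3 0x42→b16/s0 L1-HIT; vc=[]
#4 0x38→b14/s2 L1-HIT; vc=[]
#5 0x39→b14/s2 L1-HIT; vc=[]
#6 0x69→b26/s2 MISS; vc=[14]
#7 0x3b→b14/s2 VC-HIT; vc=[26]
#8 0x21→b8/s0 MISS; vc=[26,16]
#9 0x68→b26/s2 VC-HIT; vc=[14,16]
#10 0x2a→b10/s2 MISS; vc=[14,16,26]
#11 0x40→b16/s0 VC-HIT; vc=[14,8,26]
#12 0x43→b16/s0 L1-HIT; vc=[14,8,26]
#13 0x2a→b10/s2 L1-HIT; vc=[14,8,26]
#14 0x68→b26/s2 VC-HIT; vc=[14,8,10]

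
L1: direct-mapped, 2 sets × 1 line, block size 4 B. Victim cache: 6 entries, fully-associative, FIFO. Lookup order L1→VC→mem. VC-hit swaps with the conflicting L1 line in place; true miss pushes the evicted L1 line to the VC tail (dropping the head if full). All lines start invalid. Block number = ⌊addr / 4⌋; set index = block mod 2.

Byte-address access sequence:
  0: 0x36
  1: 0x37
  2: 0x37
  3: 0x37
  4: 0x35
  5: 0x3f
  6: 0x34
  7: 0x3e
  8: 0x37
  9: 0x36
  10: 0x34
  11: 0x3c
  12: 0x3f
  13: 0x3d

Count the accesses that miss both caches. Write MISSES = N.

MISSES = 2

  [0] addr=0x36 blk=13 s=1: MISS | VC []
  [1] addr=0x37 blk=13 s=1: L1-HIT | VC []
  [2] addr=0x37 blk=13 s=1: L1-HIT | VC []
  [3] addr=0x37 blk=13 s=1: L1-HIT | VC []
  [4] addr=0x35 blk=13 s=1: L1-HIT | VC []
  [5] addr=0x3f blk=15 s=1: MISS | VC [13]
  [6] addr=0x34 blk=13 s=1: VC-HIT | VC [15]
  [7] addr=0x3e blk=15 s=1: VC-HIT | VC [13]
  [8] addr=0x37 blk=13 s=1: VC-HIT | VC [15]
  [9] addr=0x36 blk=13 s=1: L1-HIT | VC [15]
  [10] addr=0x34 blk=13 s=1: L1-HIT | VC [15]
  [11] addr=0x3c blk=15 s=1: VC-HIT | VC [13]
  [12] addr=0x3f blk=15 s=1: L1-HIT | VC [13]
  [13] addr=0x3d blk=15 s=1: L1-HIT | VC [13]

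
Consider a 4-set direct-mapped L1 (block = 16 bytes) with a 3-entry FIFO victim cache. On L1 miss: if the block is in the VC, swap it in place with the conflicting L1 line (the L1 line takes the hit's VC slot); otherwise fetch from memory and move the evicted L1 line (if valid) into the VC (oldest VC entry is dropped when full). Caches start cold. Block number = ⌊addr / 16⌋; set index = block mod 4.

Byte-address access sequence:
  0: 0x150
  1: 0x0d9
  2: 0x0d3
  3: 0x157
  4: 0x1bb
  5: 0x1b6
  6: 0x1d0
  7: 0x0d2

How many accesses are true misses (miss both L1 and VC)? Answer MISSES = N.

MISSES = 4

#0 0x150→b21/s1 MISS; vc=[]
#1 0xd9→b13/s1 MISS; vc=[21]
#2 0xd3→b13/s1 L1-HIT; vc=[21]
#3 0x157→b21/s1 VC-HIT; vc=[13]
#4 0x1bb→b27/s3 MISS; vc=[13]
#5 0x1b6→b27/s3 L1-HIT; vc=[13]
#6 0x1d0→b29/s1 MISS; vc=[13,21]
#7 0xd2→b13/s1 VC-HIT; vc=[29,21]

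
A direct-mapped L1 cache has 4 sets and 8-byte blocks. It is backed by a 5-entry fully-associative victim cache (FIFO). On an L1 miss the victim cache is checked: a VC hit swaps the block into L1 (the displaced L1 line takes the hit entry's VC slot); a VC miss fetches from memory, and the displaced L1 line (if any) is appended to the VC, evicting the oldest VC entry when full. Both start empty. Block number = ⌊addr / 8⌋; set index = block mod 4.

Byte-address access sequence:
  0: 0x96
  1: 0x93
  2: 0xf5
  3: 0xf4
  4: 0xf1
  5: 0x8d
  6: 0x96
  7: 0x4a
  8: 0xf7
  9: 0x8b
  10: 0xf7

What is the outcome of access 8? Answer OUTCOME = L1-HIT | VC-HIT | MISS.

OUTCOME = VC-HIT

#0 0x96→b18/s2 MISS; vc=[]
#1 0x93→b18/s2 L1-HIT; vc=[]
#2 0xf5→b30/s2 MISS; vc=[18]
#3 0xf4→b30/s2 L1-HIT; vc=[18]
#4 0xf1→b30/s2 L1-HIT; vc=[18]
#5 0x8d→b17/s1 MISS; vc=[18]
#6 0x96→b18/s2 VC-HIT; vc=[30]
#7 0x4a→b9/s1 MISS; vc=[30,17]
#8 0xf7→b30/s2 VC-HIT; vc=[18,17]
#9 0x8b→b17/s1 VC-HIT; vc=[18,9]
#10 0xf7→b30/s2 L1-HIT; vc=[18,9]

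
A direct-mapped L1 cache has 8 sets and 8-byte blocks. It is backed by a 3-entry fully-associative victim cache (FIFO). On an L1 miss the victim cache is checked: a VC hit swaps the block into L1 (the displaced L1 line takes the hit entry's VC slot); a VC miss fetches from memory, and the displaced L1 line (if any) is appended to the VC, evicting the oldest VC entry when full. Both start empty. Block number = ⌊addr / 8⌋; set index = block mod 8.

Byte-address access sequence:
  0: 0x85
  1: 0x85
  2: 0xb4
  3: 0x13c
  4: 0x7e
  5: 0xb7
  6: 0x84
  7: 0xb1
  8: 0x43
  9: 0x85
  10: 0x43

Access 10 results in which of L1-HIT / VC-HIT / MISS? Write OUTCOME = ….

OUTCOME = VC-HIT

#0 0x85→b16/s0 MISS; vc=[]
#1 0x85→b16/s0 L1-HIT; vc=[]
#2 0xb4→b22/s6 MISS; vc=[]
#3 0x13c→b39/s7 MISS; vc=[]
#4 0x7e→b15/s7 MISS; vc=[39]
#5 0xb7→b22/s6 L1-HIT; vc=[39]
#6 0x84→b16/s0 L1-HIT; vc=[39]
#7 0xb1→b22/s6 L1-HIT; vc=[39]
#8 0x43→b8/s0 MISS; vc=[39,16]
#9 0x85→b16/s0 VC-HIT; vc=[39,8]
#10 0x43→b8/s0 VC-HIT; vc=[39,16]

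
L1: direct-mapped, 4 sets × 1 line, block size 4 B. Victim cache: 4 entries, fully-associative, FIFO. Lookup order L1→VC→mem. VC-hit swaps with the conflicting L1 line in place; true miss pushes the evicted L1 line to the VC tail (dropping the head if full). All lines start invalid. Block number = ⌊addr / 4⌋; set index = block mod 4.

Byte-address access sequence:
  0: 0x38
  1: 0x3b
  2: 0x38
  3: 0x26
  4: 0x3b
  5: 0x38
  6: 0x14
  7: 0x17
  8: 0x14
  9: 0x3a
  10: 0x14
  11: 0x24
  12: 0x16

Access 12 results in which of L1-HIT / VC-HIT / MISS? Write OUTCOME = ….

OUTCOME = VC-HIT

  [0] addr=0x38 blk=14 s=2: MISS | VC []
  [1] addr=0x3b blk=14 s=2: L1-HIT | VC []
  [2] addr=0x38 blk=14 s=2: L1-HIT | VC []
  [3] addr=0x26 blk=9 s=1: MISS | VC []
  [4] addr=0x3b blk=14 s=2: L1-HIT | VC []
  [5] addr=0x38 blk=14 s=2: L1-HIT | VC []
  [6] addr=0x14 blk=5 s=1: MISS | VC [9]
  [7] addr=0x17 blk=5 s=1: L1-HIT | VC [9]
  [8] addr=0x14 blk=5 s=1: L1-HIT | VC [9]
  [9] addr=0x3a blk=14 s=2: L1-HIT | VC [9]
  [10] addr=0x14 blk=5 s=1: L1-HIT | VC [9]
  [11] addr=0x24 blk=9 s=1: VC-HIT | VC [5]
  [12] addr=0x16 blk=5 s=1: VC-HIT | VC [9]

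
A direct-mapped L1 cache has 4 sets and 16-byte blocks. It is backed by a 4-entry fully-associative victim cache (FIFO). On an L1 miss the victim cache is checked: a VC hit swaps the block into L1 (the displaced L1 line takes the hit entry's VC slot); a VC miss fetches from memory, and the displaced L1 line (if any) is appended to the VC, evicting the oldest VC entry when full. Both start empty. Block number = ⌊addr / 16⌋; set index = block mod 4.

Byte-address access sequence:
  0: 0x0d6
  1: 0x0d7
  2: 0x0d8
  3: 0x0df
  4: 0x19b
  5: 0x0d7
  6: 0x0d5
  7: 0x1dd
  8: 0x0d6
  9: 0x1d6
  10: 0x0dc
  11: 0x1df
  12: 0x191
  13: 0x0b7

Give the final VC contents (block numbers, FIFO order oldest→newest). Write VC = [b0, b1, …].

VC = [29, 13]

0: 0xd6 (blk 13, set 1) → MISS  vc=[]
1: 0xd7 (blk 13, set 1) → L1-HIT  vc=[]
2: 0xd8 (blk 13, set 1) → L1-HIT  vc=[]
3: 0xdf (blk 13, set 1) → L1-HIT  vc=[]
4: 0x19b (blk 25, set 1) → MISS  vc=[13]
5: 0xd7 (blk 13, set 1) → VC-HIT  vc=[25]
6: 0xd5 (blk 13, set 1) → L1-HIT  vc=[25]
7: 0x1dd (blk 29, set 1) → MISS  vc=[25, 13]
8: 0xd6 (blk 13, set 1) → VC-HIT  vc=[25, 29]
9: 0x1d6 (blk 29, set 1) → VC-HIT  vc=[25, 13]
10: 0xdc (blk 13, set 1) → VC-HIT  vc=[25, 29]
11: 0x1df (blk 29, set 1) → VC-HIT  vc=[25, 13]
12: 0x191 (blk 25, set 1) → VC-HIT  vc=[29, 13]
13: 0xb7 (blk 11, set 3) → MISS  vc=[29, 13]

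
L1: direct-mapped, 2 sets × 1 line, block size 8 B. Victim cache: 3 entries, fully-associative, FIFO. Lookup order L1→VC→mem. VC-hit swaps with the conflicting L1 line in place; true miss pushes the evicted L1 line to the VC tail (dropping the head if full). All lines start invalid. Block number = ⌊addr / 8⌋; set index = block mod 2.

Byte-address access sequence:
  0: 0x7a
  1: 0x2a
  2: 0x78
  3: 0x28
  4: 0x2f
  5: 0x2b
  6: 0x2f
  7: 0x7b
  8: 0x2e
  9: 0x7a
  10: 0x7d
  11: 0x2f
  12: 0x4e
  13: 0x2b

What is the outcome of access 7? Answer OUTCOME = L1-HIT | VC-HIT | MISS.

OUTCOME = VC-HIT

#0 0x7a→b15/s1 MISS; vc=[]
#1 0x2a→b5/s1 MISS; vc=[15]
#2 0x78→b15/s1 VC-HIT; vc=[5]
#3 0x28→b5/s1 VC-HIT; vc=[15]
#4 0x2f→b5/s1 L1-HIT; vc=[15]
#5 0x2b→b5/s1 L1-HIT; vc=[15]
#6 0x2f→b5/s1 L1-HIT; vc=[15]
#7 0x7b→b15/s1 VC-HIT; vc=[5]
#8 0x2e→b5/s1 VC-HIT; vc=[15]
#9 0x7a→b15/s1 VC-HIT; vc=[5]
#10 0x7d→b15/s1 L1-HIT; vc=[5]
#11 0x2f→b5/s1 VC-HIT; vc=[15]
#12 0x4e→b9/s1 MISS; vc=[15,5]
#13 0x2b→b5/s1 VC-HIT; vc=[15,9]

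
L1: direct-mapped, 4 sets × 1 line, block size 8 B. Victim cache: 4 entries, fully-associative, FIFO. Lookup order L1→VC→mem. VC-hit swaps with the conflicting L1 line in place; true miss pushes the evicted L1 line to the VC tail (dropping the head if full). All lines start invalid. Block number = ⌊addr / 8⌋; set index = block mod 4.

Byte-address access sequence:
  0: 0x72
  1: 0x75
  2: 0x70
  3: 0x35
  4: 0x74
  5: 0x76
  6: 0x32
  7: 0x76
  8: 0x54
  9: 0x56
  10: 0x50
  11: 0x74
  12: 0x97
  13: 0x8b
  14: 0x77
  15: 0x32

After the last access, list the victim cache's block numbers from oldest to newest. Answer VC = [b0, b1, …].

  [0] addr=0x72 blk=14 s=2: MISS | VC []
  [1] addr=0x75 blk=14 s=2: L1-HIT | VC []
  [2] addr=0x70 blk=14 s=2: L1-HIT | VC []
  [3] addr=0x35 blk=6 s=2: MISS | VC [14]
  [4] addr=0x74 blk=14 s=2: VC-HIT | VC [6]
  [5] addr=0x76 blk=14 s=2: L1-HIT | VC [6]
  [6] addr=0x32 blk=6 s=2: VC-HIT | VC [14]
  [7] addr=0x76 blk=14 s=2: VC-HIT | VC [6]
  [8] addr=0x54 blk=10 s=2: MISS | VC [6, 14]
  [9] addr=0x56 blk=10 s=2: L1-HIT | VC [6, 14]
  [10] addr=0x50 blk=10 s=2: L1-HIT | VC [6, 14]
  [11] addr=0x74 blk=14 s=2: VC-HIT | VC [6, 10]
  [12] addr=0x97 blk=18 s=2: MISS | VC [6, 10, 14]
  [13] addr=0x8b blk=17 s=1: MISS | VC [6, 10, 14]
  [14] addr=0x77 blk=14 s=2: VC-HIT | VC [6, 10, 18]
  [15] addr=0x32 blk=6 s=2: VC-HIT | VC [14, 10, 18]

VC = [14, 10, 18]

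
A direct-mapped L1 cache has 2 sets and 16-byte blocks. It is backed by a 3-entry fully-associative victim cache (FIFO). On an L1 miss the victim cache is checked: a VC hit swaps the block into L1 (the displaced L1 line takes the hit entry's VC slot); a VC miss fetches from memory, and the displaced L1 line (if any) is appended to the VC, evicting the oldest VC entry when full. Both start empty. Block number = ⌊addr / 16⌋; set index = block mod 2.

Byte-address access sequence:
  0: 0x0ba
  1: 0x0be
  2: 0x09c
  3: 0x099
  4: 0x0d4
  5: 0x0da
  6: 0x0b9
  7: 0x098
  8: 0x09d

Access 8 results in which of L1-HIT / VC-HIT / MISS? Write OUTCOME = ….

OUTCOME = L1-HIT

#0 0xba→b11/s1 MISS; vc=[]
#1 0xbe→b11/s1 L1-HIT; vc=[]
#2 0x9c→b9/s1 MISS; vc=[11]
#3 0x99→b9/s1 L1-HIT; vc=[11]
#4 0xd4→b13/s1 MISS; vc=[11,9]
#5 0xda→b13/s1 L1-HIT; vc=[11,9]
#6 0xb9→b11/s1 VC-HIT; vc=[13,9]
#7 0x98→b9/s1 VC-HIT; vc=[13,11]
#8 0x9d→b9/s1 L1-HIT; vc=[13,11]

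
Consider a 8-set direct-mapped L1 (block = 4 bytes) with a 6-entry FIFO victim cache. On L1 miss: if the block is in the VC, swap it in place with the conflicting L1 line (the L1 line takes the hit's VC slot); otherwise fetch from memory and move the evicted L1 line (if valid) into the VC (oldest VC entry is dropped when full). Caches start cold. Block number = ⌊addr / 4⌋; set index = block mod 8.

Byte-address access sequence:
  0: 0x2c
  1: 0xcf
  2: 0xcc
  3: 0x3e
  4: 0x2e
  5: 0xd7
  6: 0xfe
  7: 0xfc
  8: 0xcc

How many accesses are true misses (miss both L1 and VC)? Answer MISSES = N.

  [0] addr=0x2c blk=11 s=3: MISS | VC []
  [1] addr=0xcf blk=51 s=3: MISS | VC [11]
  [2] addr=0xcc blk=51 s=3: L1-HIT | VC [11]
  [3] addr=0x3e blk=15 s=7: MISS | VC [11]
  [4] addr=0x2e blk=11 s=3: VC-HIT | VC [51]
  [5] addr=0xd7 blk=53 s=5: MISS | VC [51]
  [6] addr=0xfe blk=63 s=7: MISS | VC [51, 15]
  [7] addr=0xfc blk=63 s=7: L1-HIT | VC [51, 15]
  [8] addr=0xcc blk=51 s=3: VC-HIT | VC [11, 15]

MISSES = 5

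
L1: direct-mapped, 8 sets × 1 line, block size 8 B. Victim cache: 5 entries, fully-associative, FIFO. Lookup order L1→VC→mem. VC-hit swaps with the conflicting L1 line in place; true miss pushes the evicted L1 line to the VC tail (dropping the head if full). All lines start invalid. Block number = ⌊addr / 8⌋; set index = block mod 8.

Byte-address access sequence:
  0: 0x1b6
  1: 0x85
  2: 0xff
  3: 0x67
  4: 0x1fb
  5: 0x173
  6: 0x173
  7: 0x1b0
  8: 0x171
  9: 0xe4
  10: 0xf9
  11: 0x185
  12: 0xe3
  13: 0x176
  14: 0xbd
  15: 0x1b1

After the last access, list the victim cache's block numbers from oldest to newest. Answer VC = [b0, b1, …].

#0 0x1b6→b54/s6 MISS; vc=[]
#1 0x85→b16/s0 MISS; vc=[]
#2 0xff→b31/s7 MISS; vc=[]
#3 0x67→b12/s4 MISS; vc=[]
#4 0x1fb→b63/s7 MISS; vc=[31]
#5 0x173→b46/s6 MISS; vc=[31,54]
#6 0x173→b46/s6 L1-HIT; vc=[31,54]
#7 0x1b0→b54/s6 VC-HIT; vc=[31,46]
#8 0x171→b46/s6 VC-HIT; vc=[31,54]
#9 0xe4→b28/s4 MISS; vc=[31,54,12]
#10 0xf9→b31/s7 VC-HIT; vc=[63,54,12]
#11 0x185→b48/s0 MISS; vc=[63,54,12,16]
#12 0xe3→b28/s4 L1-HIT; vc=[63,54,12,16]
#13 0x176→b46/s6 L1-HIT; vc=[63,54,12,16]
#14 0xbd→b23/s7 MISS; vc=[63,54,12,16,31]
#15 0x1b1→b54/s6 VC-HIT; vc=[63,46,12,16,31]

VC = [63, 46, 12, 16, 31]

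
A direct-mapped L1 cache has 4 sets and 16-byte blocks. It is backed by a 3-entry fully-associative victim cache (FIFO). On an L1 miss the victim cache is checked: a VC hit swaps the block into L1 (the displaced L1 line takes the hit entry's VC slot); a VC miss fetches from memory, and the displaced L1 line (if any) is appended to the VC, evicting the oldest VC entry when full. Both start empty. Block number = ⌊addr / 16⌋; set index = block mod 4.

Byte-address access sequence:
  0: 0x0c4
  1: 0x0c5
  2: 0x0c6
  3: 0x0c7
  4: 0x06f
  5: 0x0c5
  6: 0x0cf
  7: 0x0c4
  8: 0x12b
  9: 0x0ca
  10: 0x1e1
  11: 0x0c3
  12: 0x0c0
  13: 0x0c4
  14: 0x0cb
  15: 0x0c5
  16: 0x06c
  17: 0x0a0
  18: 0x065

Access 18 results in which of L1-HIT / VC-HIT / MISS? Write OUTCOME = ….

#0 0xc4→b12/s0 MISS; vc=[]
#1 0xc5→b12/s0 L1-HIT; vc=[]
#2 0xc6→b12/s0 L1-HIT; vc=[]
#3 0xc7→b12/s0 L1-HIT; vc=[]
#4 0x6f→b6/s2 MISS; vc=[]
#5 0xc5→b12/s0 L1-HIT; vc=[]
#6 0xcf→b12/s0 L1-HIT; vc=[]
#7 0xc4→b12/s0 L1-HIT; vc=[]
#8 0x12b→b18/s2 MISS; vc=[6]
#9 0xca→b12/s0 L1-HIT; vc=[6]
#10 0x1e1→b30/s2 MISS; vc=[6,18]
#11 0xc3→b12/s0 L1-HIT; vc=[6,18]
#12 0xc0→b12/s0 L1-HIT; vc=[6,18]
#13 0xc4→b12/s0 L1-HIT; vc=[6,18]
#14 0xcb→b12/s0 L1-HIT; vc=[6,18]
#15 0xc5→b12/s0 L1-HIT; vc=[6,18]
#16 0x6c→b6/s2 VC-HIT; vc=[30,18]
#17 0xa0→b10/s2 MISS; vc=[30,18,6]
#18 0x65→b6/s2 VC-HIT; vc=[30,18,10]

OUTCOME = VC-HIT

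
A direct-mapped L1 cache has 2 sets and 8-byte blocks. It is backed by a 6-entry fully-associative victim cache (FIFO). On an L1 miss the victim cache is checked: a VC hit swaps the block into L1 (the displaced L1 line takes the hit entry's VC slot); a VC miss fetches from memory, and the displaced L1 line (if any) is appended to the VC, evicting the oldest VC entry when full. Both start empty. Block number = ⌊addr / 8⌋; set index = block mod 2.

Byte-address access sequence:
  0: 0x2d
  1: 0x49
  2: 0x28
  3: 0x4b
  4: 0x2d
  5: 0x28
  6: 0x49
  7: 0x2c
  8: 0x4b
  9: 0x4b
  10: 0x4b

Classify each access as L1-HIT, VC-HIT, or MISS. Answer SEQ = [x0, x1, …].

SEQ = [MISS, MISS, VC-HIT, VC-HIT, VC-HIT, L1-HIT, VC-HIT, VC-HIT, VC-HIT, L1-HIT, L1-HIT]

  [0] addr=0x2d blk=5 s=1: MISS | VC []
  [1] addr=0x49 blk=9 s=1: MISS | VC [5]
  [2] addr=0x28 blk=5 s=1: VC-HIT | VC [9]
  [3] addr=0x4b blk=9 s=1: VC-HIT | VC [5]
  [4] addr=0x2d blk=5 s=1: VC-HIT | VC [9]
  [5] addr=0x28 blk=5 s=1: L1-HIT | VC [9]
  [6] addr=0x49 blk=9 s=1: VC-HIT | VC [5]
  [7] addr=0x2c blk=5 s=1: VC-HIT | VC [9]
  [8] addr=0x4b blk=9 s=1: VC-HIT | VC [5]
  [9] addr=0x4b blk=9 s=1: L1-HIT | VC [5]
  [10] addr=0x4b blk=9 s=1: L1-HIT | VC [5]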